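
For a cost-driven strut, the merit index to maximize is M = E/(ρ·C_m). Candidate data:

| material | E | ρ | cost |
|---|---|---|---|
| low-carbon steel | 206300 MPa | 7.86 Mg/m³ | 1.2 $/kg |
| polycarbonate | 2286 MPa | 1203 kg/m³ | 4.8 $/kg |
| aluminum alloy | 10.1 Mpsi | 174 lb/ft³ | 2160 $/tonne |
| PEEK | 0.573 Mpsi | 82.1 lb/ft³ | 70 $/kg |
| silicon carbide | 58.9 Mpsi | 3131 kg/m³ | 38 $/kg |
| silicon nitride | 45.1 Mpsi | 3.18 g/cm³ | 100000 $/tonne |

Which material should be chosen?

Convert each candidate to consistent units, then evaluate M:
  low-carbon steel: E = 206.3 GPa, ρ = 7860 kg/m³, cost = 1.200 $/kg
  polycarbonate: E = 2.286 GPa, ρ = 1203 kg/m³, cost = 4.800 $/kg
  aluminum alloy: E = 69.64 GPa, ρ = 2787 kg/m³, cost = 2.160 $/kg
  PEEK: E = 3.951 GPa, ρ = 1315 kg/m³, cost = 70.00 $/kg
  silicon carbide: E = 406.1 GPa, ρ = 3131 kg/m³, cost = 38.00 $/kg
  silicon nitride: E = 311.0 GPa, ρ = 3180 kg/m³, cost = 100.0 $/kg
  low-carbon steel: M = 21.9 MN·m per $
  aluminum alloy: M = 11.6 MN·m per $
  silicon carbide: M = 3.41 MN·m per $
  silicon nitride: M = 0.978 MN·m per $
  polycarbonate: M = 0.396 MN·m per $
  PEEK: M = 0.0429 MN·m per $
Low-carbon steel ranks first.

low-carbon steel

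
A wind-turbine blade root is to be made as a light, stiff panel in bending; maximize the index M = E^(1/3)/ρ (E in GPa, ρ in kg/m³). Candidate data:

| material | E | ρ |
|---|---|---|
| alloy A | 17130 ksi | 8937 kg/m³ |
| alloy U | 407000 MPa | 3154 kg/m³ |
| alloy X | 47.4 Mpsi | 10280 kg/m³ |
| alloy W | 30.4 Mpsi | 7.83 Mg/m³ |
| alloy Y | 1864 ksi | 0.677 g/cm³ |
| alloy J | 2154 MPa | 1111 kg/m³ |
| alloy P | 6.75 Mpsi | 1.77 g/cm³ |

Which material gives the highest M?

alloy Y

After converting to SI:
  alloy A: E = 118.1 GPa, ρ = 8937 kg/m³
  alloy U: E = 407.0 GPa, ρ = 3154 kg/m³
  alloy X: E = 326.8 GPa, ρ = 10280 kg/m³
  alloy W: E = 209.6 GPa, ρ = 7830 kg/m³
  alloy Y: E = 12.85 GPa, ρ = 677.0 kg/m³
  alloy J: E = 2.154 GPa, ρ = 1111 kg/m³
  alloy P: E = 46.54 GPa, ρ = 1770 kg/m³
  alloy Y: M = 3.46×10⁻³
  alloy U: M = 2.35×10⁻³
  alloy P: M = 2.03×10⁻³
  alloy J: M = 1.16×10⁻³
  alloy W: M = 0.759×10⁻³
  alloy X: M = 0.670×10⁻³
  alloy A: M = 0.549×10⁻³
The maximum is for alloy Y.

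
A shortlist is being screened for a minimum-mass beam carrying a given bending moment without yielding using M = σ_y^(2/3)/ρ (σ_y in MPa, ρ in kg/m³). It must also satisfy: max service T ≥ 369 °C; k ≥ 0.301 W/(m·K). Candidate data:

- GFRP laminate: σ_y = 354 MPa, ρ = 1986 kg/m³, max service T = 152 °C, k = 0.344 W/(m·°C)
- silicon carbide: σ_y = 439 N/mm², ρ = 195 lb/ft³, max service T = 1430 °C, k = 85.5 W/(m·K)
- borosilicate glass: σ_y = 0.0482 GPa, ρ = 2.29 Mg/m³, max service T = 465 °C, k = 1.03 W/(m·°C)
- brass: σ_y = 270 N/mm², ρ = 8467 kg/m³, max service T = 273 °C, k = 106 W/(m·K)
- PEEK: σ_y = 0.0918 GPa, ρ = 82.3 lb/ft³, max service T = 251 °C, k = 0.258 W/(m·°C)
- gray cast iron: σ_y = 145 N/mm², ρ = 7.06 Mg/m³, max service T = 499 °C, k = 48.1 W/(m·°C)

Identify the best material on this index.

silicon carbide

Screen on constraints: max service T ≥ 369 °C; k ≥ 0.301 W/(m·K). Survivors: silicon carbide, borosilicate glass, gray cast iron.
Convert each candidate to consistent units, then evaluate M:
  silicon carbide: σ_y = 439.0 MPa, ρ = 3124 kg/m³
  borosilicate glass: σ_y = 48.20 MPa, ρ = 2290 kg/m³
  gray cast iron: σ_y = 145.0 MPa, ρ = 7060 kg/m³
  silicon carbide: M = 18.5×10⁻³
  borosilicate glass: M = 5.78×10⁻³
  gray cast iron: M = 3.91×10⁻³
Highest index: silicon carbide.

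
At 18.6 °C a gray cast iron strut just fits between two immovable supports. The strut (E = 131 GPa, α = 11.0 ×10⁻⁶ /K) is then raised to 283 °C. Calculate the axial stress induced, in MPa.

ΔT = 264.4 K. Constrained thermal stress σ = E·α·ΔT = 131.0×10³ MPa × 11.0×10⁻⁶ × 264.4 = 381 MPa (compressive).

381 MPa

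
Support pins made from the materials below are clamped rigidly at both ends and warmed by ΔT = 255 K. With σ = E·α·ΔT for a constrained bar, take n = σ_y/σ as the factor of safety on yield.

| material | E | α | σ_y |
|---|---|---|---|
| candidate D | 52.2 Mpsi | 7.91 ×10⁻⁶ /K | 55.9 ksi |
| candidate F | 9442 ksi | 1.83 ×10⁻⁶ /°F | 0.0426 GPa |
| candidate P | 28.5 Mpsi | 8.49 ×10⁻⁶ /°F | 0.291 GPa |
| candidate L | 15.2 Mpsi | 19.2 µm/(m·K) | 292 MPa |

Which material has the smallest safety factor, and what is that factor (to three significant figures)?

Converting E to GPa, α to ×10⁻⁶/K, σ_y to MPa, then σ and n for each:
  candidate D: E = 359.9, α = 7.91, σ_y = 385.4 → σ = 726 MPa, n = 0.531
  candidate F: E = 65.10, α = 3.29, σ_y = 42.60 → σ = 54.7 MPa, n = 0.779
  candidate P: E = 196.5, α = 15.3, σ_y = 291.0 → σ = 766 MPa, n = 0.380
  candidate L: E = 104.8, α = 19.2, σ_y = 292.0 → σ = 513 MPa, n = 0.569
The minimum is candidate P at n = 0.380.

candidate P, n = 0.380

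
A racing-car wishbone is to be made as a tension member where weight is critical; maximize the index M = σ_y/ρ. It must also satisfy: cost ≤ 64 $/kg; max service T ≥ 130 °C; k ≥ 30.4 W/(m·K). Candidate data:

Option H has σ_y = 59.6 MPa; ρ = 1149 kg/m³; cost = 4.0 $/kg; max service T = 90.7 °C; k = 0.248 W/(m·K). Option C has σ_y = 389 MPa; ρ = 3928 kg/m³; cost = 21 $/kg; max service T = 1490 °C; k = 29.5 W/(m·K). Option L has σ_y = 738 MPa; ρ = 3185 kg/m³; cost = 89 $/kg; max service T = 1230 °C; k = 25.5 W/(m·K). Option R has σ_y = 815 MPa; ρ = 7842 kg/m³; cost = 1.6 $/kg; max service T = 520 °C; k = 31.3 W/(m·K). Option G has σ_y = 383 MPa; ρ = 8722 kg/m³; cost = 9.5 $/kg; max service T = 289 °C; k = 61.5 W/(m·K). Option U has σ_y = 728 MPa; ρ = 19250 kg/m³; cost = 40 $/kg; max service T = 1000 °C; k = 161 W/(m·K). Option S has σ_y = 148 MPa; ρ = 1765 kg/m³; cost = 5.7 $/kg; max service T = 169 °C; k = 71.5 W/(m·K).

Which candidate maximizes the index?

Screen on constraints: cost ≤ 64 $/kg; max service T ≥ 130 °C; k ≥ 30.4 W/(m·K). Survivors: option R, option G, option U, option S.
Computing M directly (units already consistent):
  option R: M = 104 kN·m/kg
  option S: M = 83.9 kN·m/kg
  option G: M = 43.9 kN·m/kg
  option U: M = 37.8 kN·m/kg
Highest index: option R.

option R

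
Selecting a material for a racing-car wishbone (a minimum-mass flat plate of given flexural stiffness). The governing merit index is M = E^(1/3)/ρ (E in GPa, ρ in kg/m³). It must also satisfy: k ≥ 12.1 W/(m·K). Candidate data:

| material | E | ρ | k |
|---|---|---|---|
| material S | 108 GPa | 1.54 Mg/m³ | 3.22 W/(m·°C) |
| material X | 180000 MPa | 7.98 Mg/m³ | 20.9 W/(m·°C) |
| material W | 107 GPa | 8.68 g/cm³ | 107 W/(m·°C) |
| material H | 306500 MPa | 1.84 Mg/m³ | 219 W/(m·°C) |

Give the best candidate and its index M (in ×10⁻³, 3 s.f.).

Screen on constraints: k ≥ 12.1 W/(m·K). Survivors: material X, material W, material H.
After converting to SI:
  material X: E = 180.0 GPa, ρ = 7980 kg/m³
  material W: E = 107.0 GPa, ρ = 8680 kg/m³
  material H: E = 306.5 GPa, ρ = 1840 kg/m³
  material H: M = 3.66×10⁻³
  material X: M = 0.708×10⁻³
  material W: M = 0.547×10⁻³
Highest index: material H.

material H, M = 3.66×10⁻³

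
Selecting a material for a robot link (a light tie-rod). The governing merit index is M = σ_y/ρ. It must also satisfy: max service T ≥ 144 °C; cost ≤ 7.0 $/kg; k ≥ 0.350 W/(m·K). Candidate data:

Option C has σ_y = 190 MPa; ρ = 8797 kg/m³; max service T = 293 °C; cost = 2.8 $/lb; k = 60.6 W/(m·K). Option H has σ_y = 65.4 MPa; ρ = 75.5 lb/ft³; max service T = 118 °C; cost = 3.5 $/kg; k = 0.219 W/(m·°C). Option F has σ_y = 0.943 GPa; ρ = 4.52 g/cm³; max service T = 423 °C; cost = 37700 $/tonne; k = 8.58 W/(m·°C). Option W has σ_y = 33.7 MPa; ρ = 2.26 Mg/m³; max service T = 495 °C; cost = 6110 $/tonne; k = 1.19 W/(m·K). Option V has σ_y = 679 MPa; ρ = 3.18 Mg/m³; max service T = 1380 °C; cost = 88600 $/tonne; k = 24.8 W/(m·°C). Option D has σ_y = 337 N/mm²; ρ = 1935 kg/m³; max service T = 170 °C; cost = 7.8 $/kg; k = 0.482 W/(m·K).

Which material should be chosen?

option C

Screen on constraints: max service T ≥ 144 °C; cost ≤ 7.0 $/kg; k ≥ 0.350 W/(m·K). Survivors: option C, option W.
Normalizing units and computing the index:
  option C: σ_y = 190.0 MPa, ρ = 8797 kg/m³
  option W: σ_y = 33.70 MPa, ρ = 2260 kg/m³
  option C: M = 21.6 kN·m/kg
  option W: M = 14.9 kN·m/kg
Option C ranks first.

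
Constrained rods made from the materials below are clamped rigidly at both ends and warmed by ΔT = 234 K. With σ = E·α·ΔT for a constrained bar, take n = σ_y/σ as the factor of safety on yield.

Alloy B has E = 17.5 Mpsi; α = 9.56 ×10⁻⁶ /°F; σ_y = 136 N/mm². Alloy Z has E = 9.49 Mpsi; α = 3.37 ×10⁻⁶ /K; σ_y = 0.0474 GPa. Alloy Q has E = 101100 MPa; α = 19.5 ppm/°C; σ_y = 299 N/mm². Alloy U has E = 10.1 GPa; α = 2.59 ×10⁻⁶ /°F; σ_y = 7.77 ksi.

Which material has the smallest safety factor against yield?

alloy B

In consistent units (E in GPa, α in ×10⁻⁶/K, σ_y in MPa):
  alloy B: E = 120.7, α = 17.2, σ_y = 136.0 → σ = 486 MPa, n = 0.280
  alloy Z: E = 65.43, α = 3.37, σ_y = 47.40 → σ = 51.6 MPa, n = 0.919
  alloy Q: E = 101.1, α = 19.5, σ_y = 299.0 → σ = 461 MPa, n = 0.648
  alloy U: E = 10.10, α = 4.66, σ_y = 53.57 → σ = 11.0 MPa, n = 4.86
Smallest n: alloy B with n = 0.280.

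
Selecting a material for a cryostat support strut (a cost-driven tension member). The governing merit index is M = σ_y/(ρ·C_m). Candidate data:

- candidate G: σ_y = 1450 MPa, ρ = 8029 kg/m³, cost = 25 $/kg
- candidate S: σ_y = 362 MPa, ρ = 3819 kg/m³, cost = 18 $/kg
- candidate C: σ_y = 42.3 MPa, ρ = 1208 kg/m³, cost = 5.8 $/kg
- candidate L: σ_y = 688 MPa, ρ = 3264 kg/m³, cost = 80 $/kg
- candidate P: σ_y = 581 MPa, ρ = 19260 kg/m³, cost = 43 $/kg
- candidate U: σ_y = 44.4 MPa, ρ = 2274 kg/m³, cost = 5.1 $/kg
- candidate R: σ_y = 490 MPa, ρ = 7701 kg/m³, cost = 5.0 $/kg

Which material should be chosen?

Computing M directly (units already consistent):
  candidate R: M = 12.7 kN·m per $
  candidate G: M = 7.22 kN·m per $
  candidate C: M = 6.04 kN·m per $
  candidate S: M = 5.27 kN·m per $
  candidate U: M = 3.83 kN·m per $
  candidate L: M = 2.63 kN·m per $
  candidate P: M = 0.702 kN·m per $
Highest index: candidate R.

candidate R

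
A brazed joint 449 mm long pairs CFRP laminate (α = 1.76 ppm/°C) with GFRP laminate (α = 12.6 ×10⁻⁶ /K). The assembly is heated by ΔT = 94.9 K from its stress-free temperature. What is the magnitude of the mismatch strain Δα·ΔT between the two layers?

Δα = |1.76 − 12.6|×10⁻⁶/K = 10.8×10⁻⁶/K.
Mismatch strain = Δα·ΔT = 10.8×10⁻⁶ × 94.9 = 1.03×10⁻³.

1.03×10⁻³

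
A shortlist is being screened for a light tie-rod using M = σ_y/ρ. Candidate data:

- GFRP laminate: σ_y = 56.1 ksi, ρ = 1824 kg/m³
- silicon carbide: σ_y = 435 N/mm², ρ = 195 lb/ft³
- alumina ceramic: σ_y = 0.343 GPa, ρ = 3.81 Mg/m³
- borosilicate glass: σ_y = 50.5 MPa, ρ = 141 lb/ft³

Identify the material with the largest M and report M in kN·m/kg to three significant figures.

GFRP laminate, M = 212 kN·m/kg

After converting to SI:
  GFRP laminate: σ_y = 386.8 MPa, ρ = 1824 kg/m³
  silicon carbide: σ_y = 435.0 MPa, ρ = 3124 kg/m³
  alumina ceramic: σ_y = 343.0 MPa, ρ = 3810 kg/m³
  borosilicate glass: σ_y = 50.50 MPa, ρ = 2259 kg/m³
  GFRP laminate: M = 212 kN·m/kg
  silicon carbide: M = 139 kN·m/kg
  alumina ceramic: M = 90.0 kN·m/kg
  borosilicate glass: M = 22.4 kN·m/kg
GFRP laminate has the largest M.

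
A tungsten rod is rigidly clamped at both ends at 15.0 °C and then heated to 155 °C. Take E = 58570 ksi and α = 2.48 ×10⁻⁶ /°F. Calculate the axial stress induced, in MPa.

252 MPa

E = 58570 ksi = 403.8 GPa.
α = 2.48×10⁻⁶/°F × 9/5 = 4.46×10⁻⁶/K.
ΔT = 140.0 K. Constrained thermal stress σ = E·α·ΔT = 403.8×10³ MPa × 4.46×10⁻⁶ × 140.0 = 252 MPa (compressive).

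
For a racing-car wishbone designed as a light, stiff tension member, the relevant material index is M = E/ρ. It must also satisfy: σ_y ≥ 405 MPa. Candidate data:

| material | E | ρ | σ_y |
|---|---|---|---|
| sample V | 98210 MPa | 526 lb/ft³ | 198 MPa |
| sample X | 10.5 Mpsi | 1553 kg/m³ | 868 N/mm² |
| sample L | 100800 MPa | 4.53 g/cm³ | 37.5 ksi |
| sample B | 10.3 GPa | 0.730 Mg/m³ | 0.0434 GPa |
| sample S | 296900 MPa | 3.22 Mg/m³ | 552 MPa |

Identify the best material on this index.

sample S

Screen on constraints: σ_y ≥ 405 MPa. Survivors: sample X, sample S.
In SI units:
  sample X: E = 72.39 GPa, ρ = 1553 kg/m³
  sample S: E = 296.9 GPa, ρ = 3220 kg/m³
  sample S: M = 92.2 MN·m/kg
  sample X: M = 46.6 MN·m/kg
Sample S has the largest M.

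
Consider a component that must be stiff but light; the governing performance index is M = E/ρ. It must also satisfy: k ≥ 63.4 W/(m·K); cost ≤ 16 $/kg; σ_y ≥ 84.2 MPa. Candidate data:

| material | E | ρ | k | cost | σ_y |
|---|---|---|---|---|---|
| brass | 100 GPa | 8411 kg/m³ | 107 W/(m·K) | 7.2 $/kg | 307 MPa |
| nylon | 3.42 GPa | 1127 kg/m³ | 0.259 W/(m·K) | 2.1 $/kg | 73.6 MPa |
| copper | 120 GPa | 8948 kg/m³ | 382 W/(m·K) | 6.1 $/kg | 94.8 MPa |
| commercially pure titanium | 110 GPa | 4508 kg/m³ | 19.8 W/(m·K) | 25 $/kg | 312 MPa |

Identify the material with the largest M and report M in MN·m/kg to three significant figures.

copper, M = 13.4 MN·m/kg

Screen on constraints: k ≥ 63.4 W/(m·K); cost ≤ 16 $/kg; σ_y ≥ 84.2 MPa. Survivors: brass, copper.
Per-candidate index values:
  copper: M = 13.4 MN·m/kg
  brass: M = 11.9 MN·m/kg
Copper has the largest M.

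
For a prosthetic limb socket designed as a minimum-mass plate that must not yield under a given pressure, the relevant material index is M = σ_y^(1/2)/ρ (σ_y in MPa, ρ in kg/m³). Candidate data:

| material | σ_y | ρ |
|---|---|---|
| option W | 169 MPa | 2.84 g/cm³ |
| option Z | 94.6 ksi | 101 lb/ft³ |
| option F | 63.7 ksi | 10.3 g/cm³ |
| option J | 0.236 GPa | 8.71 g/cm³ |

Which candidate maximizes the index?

option Z

After converting to SI:
  option W: σ_y = 169.0 MPa, ρ = 2840 kg/m³
  option Z: σ_y = 652.2 MPa, ρ = 1618 kg/m³
  option F: σ_y = 439.2 MPa, ρ = 10300 kg/m³
  option J: σ_y = 236.0 MPa, ρ = 8710 kg/m³
  option Z: M = 15.8×10⁻³
  option W: M = 4.58×10⁻³
  option F: M = 2.03×10⁻³
  option J: M = 1.76×10⁻³
The maximum is for option Z.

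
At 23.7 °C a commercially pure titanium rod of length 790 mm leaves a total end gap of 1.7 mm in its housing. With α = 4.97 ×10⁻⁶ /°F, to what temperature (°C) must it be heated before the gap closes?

264 °C

α = 4.97×10⁻⁶/°F × 9/5 = 8.95×10⁻⁶/K.
α·L₀·ΔT = 1.7 mm ⇒ ΔT = 1.7 / (8.95×10⁻⁶ × 790.0) = 240.5 K.
T = 23.7 + 240.5 = 264.2 °C.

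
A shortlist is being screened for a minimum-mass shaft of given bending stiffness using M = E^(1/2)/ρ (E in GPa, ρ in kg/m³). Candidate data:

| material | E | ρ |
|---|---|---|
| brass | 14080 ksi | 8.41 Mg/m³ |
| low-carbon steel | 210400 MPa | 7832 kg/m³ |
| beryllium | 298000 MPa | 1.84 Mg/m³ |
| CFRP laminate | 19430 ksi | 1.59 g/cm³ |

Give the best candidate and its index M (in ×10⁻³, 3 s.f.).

beryllium, M = 9.38×10⁻³

Putting every candidate on a common basis:
  brass: E = 97.08 GPa, ρ = 8410 kg/m³
  low-carbon steel: E = 210.4 GPa, ρ = 7832 kg/m³
  beryllium: E = 298.0 GPa, ρ = 1840 kg/m³
  CFRP laminate: E = 134.0 GPa, ρ = 1590 kg/m³
  beryllium: M = 9.38×10⁻³
  CFRP laminate: M = 7.28×10⁻³
  low-carbon steel: M = 1.85×10⁻³
  brass: M = 1.17×10⁻³
Beryllium has the largest M.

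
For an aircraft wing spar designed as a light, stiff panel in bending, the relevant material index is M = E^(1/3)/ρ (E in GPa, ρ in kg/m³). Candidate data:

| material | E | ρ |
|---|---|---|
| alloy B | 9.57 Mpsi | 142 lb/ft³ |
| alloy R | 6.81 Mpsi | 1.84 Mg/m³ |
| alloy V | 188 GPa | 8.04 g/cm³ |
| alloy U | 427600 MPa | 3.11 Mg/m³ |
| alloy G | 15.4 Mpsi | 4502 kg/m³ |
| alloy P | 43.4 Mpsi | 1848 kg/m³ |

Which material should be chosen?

alloy P

Convert each candidate to consistent units, then evaluate M:
  alloy B: E = 65.98 GPa, ρ = 2275 kg/m³
  alloy R: E = 46.95 GPa, ρ = 1840 kg/m³
  alloy V: E = 188.0 GPa, ρ = 8040 kg/m³
  alloy U: E = 427.6 GPa, ρ = 3110 kg/m³
  alloy G: E = 106.2 GPa, ρ = 4502 kg/m³
  alloy P: E = 299.2 GPa, ρ = 1848 kg/m³
  alloy P: M = 3.62×10⁻³
  alloy U: M = 2.42×10⁻³
  alloy R: M = 1.96×10⁻³
  alloy B: M = 1.78×10⁻³
  alloy G: M = 1.05×10⁻³
  alloy V: M = 0.713×10⁻³
Alloy P ranks first.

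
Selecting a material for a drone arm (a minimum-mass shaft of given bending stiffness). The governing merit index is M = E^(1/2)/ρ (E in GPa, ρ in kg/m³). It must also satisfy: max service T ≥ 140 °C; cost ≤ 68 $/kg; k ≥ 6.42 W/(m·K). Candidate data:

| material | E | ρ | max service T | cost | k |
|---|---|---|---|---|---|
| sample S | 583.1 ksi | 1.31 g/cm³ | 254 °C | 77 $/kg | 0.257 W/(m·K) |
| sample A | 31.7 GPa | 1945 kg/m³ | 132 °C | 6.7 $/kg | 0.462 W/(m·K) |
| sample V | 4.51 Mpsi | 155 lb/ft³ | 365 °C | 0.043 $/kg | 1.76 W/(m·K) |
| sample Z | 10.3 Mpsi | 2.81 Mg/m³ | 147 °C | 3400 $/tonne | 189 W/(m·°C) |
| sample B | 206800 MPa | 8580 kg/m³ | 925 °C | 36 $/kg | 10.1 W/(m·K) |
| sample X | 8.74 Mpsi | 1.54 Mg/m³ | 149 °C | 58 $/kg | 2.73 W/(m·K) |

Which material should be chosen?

Screen on constraints: max service T ≥ 140 °C; cost ≤ 68 $/kg; k ≥ 6.42 W/(m·K). Survivors: sample Z, sample B.
Convert each candidate to consistent units, then evaluate M:
  sample Z: E = 71.02 GPa, ρ = 2810 kg/m³
  sample B: E = 206.8 GPa, ρ = 8580 kg/m³
  sample Z: M = 3.00×10⁻³
  sample B: M = 1.68×10⁻³
Highest index: sample Z.

sample Z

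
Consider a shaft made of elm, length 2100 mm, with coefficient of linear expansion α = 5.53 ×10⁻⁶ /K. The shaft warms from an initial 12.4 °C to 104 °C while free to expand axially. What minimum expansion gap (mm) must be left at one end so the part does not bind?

ΔT = 104 − 12.4 = 91.60 K.
ΔL = α·L₀·ΔT = 5.53×10⁻⁶ × 2100 mm × 91.60 K = 1.06 mm.

1.06 mm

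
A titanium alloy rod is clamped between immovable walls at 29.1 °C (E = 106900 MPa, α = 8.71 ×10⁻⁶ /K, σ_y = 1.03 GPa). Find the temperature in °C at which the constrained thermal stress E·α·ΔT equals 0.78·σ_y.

892 °C

E = 106900 MPa = 106.9 GPa.
σ_y = 1.03 GPa = 1030 MPa.
E·α·ΔT = 803.4 MPa ⇒ ΔT = 803.4 / (106.9×10³ × 8.71×10⁻⁶) = 862.9 K.
T = 29.1 + 862.9 = 892.0 °C.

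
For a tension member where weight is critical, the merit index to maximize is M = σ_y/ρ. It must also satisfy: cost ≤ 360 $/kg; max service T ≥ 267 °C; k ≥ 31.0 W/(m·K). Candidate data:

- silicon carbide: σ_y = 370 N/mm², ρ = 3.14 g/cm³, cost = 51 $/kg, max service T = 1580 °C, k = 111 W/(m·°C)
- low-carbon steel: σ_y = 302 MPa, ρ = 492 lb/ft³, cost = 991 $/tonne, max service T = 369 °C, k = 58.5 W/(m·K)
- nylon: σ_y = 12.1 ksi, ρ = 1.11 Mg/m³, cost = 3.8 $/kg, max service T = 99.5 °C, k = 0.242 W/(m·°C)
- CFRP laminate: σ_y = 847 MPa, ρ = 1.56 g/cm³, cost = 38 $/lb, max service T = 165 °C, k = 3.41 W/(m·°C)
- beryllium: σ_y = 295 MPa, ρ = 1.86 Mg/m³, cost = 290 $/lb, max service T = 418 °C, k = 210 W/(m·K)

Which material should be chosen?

silicon carbide

Screen on constraints: cost ≤ 360 $/kg; max service T ≥ 267 °C; k ≥ 31.0 W/(m·K). Survivors: silicon carbide, low-carbon steel.
After converting to SI:
  silicon carbide: σ_y = 370.0 MPa, ρ = 3140 kg/m³
  low-carbon steel: σ_y = 302.0 MPa, ρ = 7881 kg/m³
  silicon carbide: M = 118 kN·m/kg
  low-carbon steel: M = 38.3 kN·m/kg
Highest index: silicon carbide.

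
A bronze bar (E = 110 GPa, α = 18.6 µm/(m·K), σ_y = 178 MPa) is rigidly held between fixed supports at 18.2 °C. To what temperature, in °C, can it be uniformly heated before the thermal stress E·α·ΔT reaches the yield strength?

E·α·ΔT = 178.0 MPa ⇒ ΔT = 178.0 / (110.0×10³ × 18.6×10⁻⁶) = 87.00 K.
T = 18.2 + 87.00 = 105.2 °C.

105 °C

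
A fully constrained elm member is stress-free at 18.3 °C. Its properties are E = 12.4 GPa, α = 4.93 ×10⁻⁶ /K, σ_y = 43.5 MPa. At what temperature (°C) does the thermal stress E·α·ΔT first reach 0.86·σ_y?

630 °C

E·α·ΔT = 37.41 MPa ⇒ ΔT = 37.41 / (12.40×10³ × 4.93×10⁻⁶) = 612.0 K.
T = 18.3 + 612.0 = 630.3 °C.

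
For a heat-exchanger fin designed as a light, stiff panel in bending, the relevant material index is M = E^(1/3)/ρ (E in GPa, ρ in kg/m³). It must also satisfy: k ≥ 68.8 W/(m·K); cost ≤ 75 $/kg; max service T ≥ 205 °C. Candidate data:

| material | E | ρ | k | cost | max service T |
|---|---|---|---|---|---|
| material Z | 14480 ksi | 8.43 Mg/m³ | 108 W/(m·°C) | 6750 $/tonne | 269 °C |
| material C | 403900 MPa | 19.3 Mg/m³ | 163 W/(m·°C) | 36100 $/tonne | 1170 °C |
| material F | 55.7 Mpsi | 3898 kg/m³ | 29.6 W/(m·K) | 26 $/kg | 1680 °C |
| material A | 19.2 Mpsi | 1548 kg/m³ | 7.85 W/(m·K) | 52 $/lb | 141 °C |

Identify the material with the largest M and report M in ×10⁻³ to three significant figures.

material Z, M = 0.550×10⁻³

Screen on constraints: k ≥ 68.8 W/(m·K); cost ≤ 75 $/kg; max service T ≥ 205 °C. Survivors: material Z, material C.
Convert each candidate to consistent units, then evaluate M:
  material Z: E = 99.84 GPa, ρ = 8430 kg/m³
  material C: E = 403.9 GPa, ρ = 19300 kg/m³
  material Z: M = 0.550×10⁻³
  material C: M = 0.383×10⁻³
The maximum is for material Z.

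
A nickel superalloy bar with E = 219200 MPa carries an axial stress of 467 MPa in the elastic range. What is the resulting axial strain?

2.13×10⁻³

E = 219200 MPa = 219.2 GPa = 219200 MPa.
ε = σ/E = 467 / 219200 = 2.13×10⁻³.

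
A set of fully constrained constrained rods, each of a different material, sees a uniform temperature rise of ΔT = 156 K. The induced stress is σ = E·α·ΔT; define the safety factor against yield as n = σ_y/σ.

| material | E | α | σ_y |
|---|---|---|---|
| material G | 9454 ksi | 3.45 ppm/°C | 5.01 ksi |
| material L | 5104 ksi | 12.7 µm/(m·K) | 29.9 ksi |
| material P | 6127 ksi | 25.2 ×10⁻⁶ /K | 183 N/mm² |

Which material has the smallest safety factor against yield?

Per material, after unit conversion:
  material G: E = 65.18, α = 3.45, σ_y = 34.54 → σ = 35.1 MPa, n = 0.985
  material L: E = 35.19, α = 12.7, σ_y = 206.2 → σ = 69.7 MPa, n = 2.96
  material P: E = 42.24, α = 25.2, σ_y = 183.0 → σ = 166 MPa, n = 1.10
Smallest n: material G with n = 0.985.

material G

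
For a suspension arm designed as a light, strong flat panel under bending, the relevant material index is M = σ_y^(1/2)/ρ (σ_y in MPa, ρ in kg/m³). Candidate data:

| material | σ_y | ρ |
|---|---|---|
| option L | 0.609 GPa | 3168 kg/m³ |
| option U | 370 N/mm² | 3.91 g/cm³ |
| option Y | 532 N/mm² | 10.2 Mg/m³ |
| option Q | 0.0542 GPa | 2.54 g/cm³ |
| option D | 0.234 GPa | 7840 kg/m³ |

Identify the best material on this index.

option L

Normalizing units and computing the index:
  option L: σ_y = 609.0 MPa, ρ = 3168 kg/m³
  option U: σ_y = 370.0 MPa, ρ = 3910 kg/m³
  option Y: σ_y = 532.0 MPa, ρ = 10200 kg/m³
  option Q: σ_y = 54.20 MPa, ρ = 2540 kg/m³
  option D: σ_y = 234.0 MPa, ρ = 7840 kg/m³
  option L: M = 7.79×10⁻³
  option U: M = 4.92×10⁻³
  option Q: M = 2.90×10⁻³
  option Y: M = 2.26×10⁻³
  option D: M = 1.95×10⁻³
Option L has the largest M.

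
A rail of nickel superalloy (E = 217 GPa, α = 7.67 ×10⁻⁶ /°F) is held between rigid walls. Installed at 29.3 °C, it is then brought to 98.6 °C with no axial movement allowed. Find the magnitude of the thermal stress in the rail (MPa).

α = 7.67×10⁻⁶/°F × 9/5 = 13.8×10⁻⁶/K.
ΔT = 69.30 K. Constrained thermal stress σ = E·α·ΔT = 217.0×10³ MPa × 13.8×10⁻⁶ × 69.30 = 208 MPa (compressive).

208 MPa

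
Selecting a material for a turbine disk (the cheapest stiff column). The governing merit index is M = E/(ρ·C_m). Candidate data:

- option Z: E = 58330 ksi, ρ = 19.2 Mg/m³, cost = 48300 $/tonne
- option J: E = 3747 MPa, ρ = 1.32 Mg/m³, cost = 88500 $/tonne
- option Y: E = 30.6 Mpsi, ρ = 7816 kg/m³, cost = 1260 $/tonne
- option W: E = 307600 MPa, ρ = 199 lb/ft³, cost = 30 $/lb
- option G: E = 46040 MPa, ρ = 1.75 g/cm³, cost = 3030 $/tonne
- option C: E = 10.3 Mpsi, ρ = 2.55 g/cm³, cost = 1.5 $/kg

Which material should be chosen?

In SI units:
  option Z: E = 402.2 GPa, ρ = 19200 kg/m³, cost = 48.30 $/kg
  option J: E = 3.747 GPa, ρ = 1320 kg/m³, cost = 88.50 $/kg
  option Y: E = 211.0 GPa, ρ = 7816 kg/m³, cost = 1.260 $/kg
  option W: E = 307.6 GPa, ρ = 3188 kg/m³, cost = 66.14 $/kg
  option G: E = 46.04 GPa, ρ = 1750 kg/m³, cost = 3.030 $/kg
  option C: E = 71.02 GPa, ρ = 2550 kg/m³, cost = 1.500 $/kg
  option Y: M = 21.4 MN·m per $
  option C: M = 18.6 MN·m per $
  option G: M = 8.68 MN·m per $
  option W: M = 1.46 MN·m per $
  option Z: M = 0.434 MN·m per $
  option J: M = 0.0321 MN·m per $
Option Y has the largest M.

option Y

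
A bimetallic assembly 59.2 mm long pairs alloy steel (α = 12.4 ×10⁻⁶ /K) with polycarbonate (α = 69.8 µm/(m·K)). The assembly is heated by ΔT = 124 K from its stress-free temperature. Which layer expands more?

α(alloy steel) = 12.4×10⁻⁶/K vs α(polycarbonate) = 69.8×10⁻⁶/K.
Higher α expands more for the same ΔT: polycarbonate.

polycarbonate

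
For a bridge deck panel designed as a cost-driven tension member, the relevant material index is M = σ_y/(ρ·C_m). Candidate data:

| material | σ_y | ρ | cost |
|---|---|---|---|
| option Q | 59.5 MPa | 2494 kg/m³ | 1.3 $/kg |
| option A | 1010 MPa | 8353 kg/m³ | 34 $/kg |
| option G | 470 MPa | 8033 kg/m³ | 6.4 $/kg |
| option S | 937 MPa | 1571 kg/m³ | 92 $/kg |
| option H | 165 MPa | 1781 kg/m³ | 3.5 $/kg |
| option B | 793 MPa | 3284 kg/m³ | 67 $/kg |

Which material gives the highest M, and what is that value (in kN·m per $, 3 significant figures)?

Computing M directly (units already consistent):
  option H: M = 26.5 kN·m per $
  option Q: M = 18.4 kN·m per $
  option G: M = 9.14 kN·m per $
  option S: M = 6.48 kN·m per $
  option B: M = 3.60 kN·m per $
  option A: M = 3.56 kN·m per $
Highest index: option H.

option H, M = 26.5 kN·m per $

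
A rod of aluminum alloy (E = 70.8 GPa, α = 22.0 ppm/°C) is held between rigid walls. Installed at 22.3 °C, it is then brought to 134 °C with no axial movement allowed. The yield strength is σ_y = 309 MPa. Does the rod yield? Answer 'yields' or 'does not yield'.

ΔT = 111.7 K. Constrained thermal stress σ = E·α·ΔT = 70.80×10³ MPa × 22.0×10⁻⁶ × 111.7 = 174 MPa (compressive).
Compare to σ_y = 309 MPa: σ < σ_y, so it does not yield.

does not yield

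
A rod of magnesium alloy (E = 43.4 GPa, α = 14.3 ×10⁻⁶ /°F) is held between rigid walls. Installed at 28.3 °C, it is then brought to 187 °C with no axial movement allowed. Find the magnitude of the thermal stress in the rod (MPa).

α = 14.3×10⁻⁶/°F × 9/5 = 25.7×10⁻⁶/K.
ΔT = 158.7 K. Constrained thermal stress σ = E·α·ΔT = 43.40×10³ MPa × 25.7×10⁻⁶ × 158.7 = 177 MPa (compressive).

177 MPa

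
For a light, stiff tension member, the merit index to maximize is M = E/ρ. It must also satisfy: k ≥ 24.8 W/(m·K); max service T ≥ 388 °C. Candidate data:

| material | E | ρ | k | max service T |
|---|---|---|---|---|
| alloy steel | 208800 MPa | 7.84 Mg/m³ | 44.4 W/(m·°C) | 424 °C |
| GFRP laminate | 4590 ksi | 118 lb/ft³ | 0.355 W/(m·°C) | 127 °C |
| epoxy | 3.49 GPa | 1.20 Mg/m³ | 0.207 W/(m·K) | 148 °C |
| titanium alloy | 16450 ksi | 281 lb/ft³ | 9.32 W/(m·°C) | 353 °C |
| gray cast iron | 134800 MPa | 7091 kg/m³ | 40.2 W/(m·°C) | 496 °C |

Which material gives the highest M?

alloy steel

Screen on constraints: k ≥ 24.8 W/(m·K); max service T ≥ 388 °C. Survivors: alloy steel, gray cast iron.
In SI units:
  alloy steel: E = 208.8 GPa, ρ = 7840 kg/m³
  gray cast iron: E = 134.8 GPa, ρ = 7091 kg/m³
  alloy steel: M = 26.6 MN·m/kg
  gray cast iron: M = 19.0 MN·m/kg
Highest index: alloy steel.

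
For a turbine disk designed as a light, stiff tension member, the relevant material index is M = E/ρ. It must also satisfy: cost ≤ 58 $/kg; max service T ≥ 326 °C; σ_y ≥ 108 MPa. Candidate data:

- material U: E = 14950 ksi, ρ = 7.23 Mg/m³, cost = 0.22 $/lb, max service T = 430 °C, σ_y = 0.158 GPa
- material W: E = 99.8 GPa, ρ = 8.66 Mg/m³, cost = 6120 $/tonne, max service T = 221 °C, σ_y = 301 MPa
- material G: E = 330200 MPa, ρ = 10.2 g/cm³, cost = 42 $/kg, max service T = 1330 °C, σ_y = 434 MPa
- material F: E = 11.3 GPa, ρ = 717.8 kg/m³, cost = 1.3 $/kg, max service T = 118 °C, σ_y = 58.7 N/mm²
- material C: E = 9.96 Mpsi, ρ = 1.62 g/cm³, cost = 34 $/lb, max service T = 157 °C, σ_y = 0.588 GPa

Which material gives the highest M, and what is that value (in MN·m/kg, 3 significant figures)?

material G, M = 32.4 MN·m/kg

Screen on constraints: cost ≤ 58 $/kg; max service T ≥ 326 °C; σ_y ≥ 108 MPa. Survivors: material U, material G.
In SI units:
  material U: E = 103.1 GPa, ρ = 7230 kg/m³
  material G: E = 330.2 GPa, ρ = 10200 kg/m³
  material G: M = 32.4 MN·m/kg
  material U: M = 14.3 MN·m/kg
Material G has the largest M.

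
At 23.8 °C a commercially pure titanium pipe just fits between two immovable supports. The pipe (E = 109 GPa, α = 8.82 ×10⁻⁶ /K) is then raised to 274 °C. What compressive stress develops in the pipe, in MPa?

ΔT = 250.2 K. Constrained thermal stress σ = E·α·ΔT = 109.0×10³ MPa × 8.82×10⁻⁶ × 250.2 = 241 MPa (compressive).

241 MPa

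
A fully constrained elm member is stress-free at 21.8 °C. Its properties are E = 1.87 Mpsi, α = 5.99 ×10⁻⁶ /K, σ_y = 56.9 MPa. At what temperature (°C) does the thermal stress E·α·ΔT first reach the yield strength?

E = 1.87 Mpsi = 12.89 GPa.
E·α·ΔT = 56.90 MPa ⇒ ΔT = 56.90 / (12.89×10³ × 5.99×10⁻⁶) = 736.8 K.
T = 21.8 + 736.8 = 758.6 °C.

759 °C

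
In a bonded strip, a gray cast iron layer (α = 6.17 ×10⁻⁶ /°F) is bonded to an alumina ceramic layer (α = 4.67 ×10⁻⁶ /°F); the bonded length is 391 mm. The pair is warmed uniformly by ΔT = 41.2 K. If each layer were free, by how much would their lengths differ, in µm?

gray cast iron: α = 6.17×10⁻⁶/°F × 9/5 = 11.1×10⁻⁶/K.
alumina ceramic: α = 4.67×10⁻⁶/°F × 9/5 = 8.41×10⁻⁶/K.
Δα = |11.1 − 8.41|×10⁻⁶/K = 2.70×10⁻⁶/K.
ΔL_mismatch = Δα·L·ΔT = 2.70×10⁻⁶ × 391.0 mm × 41.2 K = 43.5 µm.

43.5 µm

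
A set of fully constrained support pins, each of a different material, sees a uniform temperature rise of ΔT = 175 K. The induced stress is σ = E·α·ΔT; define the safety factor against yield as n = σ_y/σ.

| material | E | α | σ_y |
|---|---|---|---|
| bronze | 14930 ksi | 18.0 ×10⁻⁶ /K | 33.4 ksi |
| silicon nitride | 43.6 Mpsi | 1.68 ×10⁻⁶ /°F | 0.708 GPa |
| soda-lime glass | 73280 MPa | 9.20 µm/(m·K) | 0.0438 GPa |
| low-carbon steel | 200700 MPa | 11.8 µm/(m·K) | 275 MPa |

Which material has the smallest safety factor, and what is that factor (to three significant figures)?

soda-lime glass, n = 0.371

In consistent units (E in GPa, α in ×10⁻⁶/K, σ_y in MPa):
  bronze: E = 102.9, α = 18.0, σ_y = 230.3 → σ = 324 MPa, n = 0.710
  silicon nitride: E = 300.6, α = 3.02, σ_y = 708.0 → σ = 159 MPa, n = 4.45
  soda-lime glass: E = 73.28, α = 9.20, σ_y = 43.80 → σ = 118 MPa, n = 0.371
  low-carbon steel: E = 200.7, α = 11.8, σ_y = 275.0 → σ = 414 MPa, n = 0.664
The minimum is soda-lime glass at n = 0.371.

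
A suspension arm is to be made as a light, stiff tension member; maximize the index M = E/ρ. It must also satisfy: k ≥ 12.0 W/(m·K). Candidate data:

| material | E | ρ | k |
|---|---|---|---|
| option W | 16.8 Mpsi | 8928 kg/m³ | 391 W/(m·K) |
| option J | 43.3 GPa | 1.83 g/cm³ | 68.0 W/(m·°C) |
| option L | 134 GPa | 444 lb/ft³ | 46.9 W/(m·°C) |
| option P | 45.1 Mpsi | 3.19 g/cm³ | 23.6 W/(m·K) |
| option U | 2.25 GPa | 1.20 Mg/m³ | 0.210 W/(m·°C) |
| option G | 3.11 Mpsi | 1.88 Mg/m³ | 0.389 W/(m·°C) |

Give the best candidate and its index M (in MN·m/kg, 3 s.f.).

Screen on constraints: k ≥ 12.0 W/(m·K). Survivors: option W, option J, option L, option P.
Putting every candidate on a common basis:
  option W: E = 115.8 GPa, ρ = 8928 kg/m³
  option J: E = 43.30 GPa, ρ = 1830 kg/m³
  option L: E = 134.0 GPa, ρ = 7112 kg/m³
  option P: E = 311.0 GPa, ρ = 3190 kg/m³
  option P: M = 97.5 MN·m/kg
  option J: M = 23.7 MN·m/kg
  option L: M = 18.8 MN·m/kg
  option W: M = 13.0 MN·m/kg
Option P has the largest M.

option P, M = 97.5 MN·m/kg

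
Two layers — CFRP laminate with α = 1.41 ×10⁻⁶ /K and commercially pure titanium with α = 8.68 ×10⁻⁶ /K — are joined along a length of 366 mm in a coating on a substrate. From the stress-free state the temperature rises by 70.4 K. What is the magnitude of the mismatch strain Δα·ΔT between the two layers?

5.12×10⁻⁴

Δα = |1.41 − 8.68|×10⁻⁶/K = 7.27×10⁻⁶/K.
Mismatch strain = Δα·ΔT = 7.27×10⁻⁶ × 70.4 = 5.12×10⁻⁴.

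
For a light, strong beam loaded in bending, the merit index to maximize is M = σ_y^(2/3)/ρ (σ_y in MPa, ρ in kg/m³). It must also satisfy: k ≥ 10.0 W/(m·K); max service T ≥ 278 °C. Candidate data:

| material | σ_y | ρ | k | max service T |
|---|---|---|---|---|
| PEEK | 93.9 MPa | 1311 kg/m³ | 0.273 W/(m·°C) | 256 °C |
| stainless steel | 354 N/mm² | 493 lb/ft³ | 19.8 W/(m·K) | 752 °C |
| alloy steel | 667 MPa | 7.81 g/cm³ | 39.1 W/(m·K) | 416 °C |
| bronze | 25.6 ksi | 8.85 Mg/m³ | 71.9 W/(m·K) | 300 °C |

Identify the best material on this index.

alloy steel

Screen on constraints: k ≥ 10.0 W/(m·K); max service T ≥ 278 °C. Survivors: stainless steel, alloy steel, bronze.
Putting every candidate on a common basis:
  stainless steel: σ_y = 354.0 MPa, ρ = 7897 kg/m³
  alloy steel: σ_y = 667.0 MPa, ρ = 7810 kg/m³
  bronze: σ_y = 176.5 MPa, ρ = 8850 kg/m³
  alloy steel: M = 9.77×10⁻³
  stainless steel: M = 6.34×10⁻³
  bronze: M = 3.56×10⁻³
Highest index: alloy steel.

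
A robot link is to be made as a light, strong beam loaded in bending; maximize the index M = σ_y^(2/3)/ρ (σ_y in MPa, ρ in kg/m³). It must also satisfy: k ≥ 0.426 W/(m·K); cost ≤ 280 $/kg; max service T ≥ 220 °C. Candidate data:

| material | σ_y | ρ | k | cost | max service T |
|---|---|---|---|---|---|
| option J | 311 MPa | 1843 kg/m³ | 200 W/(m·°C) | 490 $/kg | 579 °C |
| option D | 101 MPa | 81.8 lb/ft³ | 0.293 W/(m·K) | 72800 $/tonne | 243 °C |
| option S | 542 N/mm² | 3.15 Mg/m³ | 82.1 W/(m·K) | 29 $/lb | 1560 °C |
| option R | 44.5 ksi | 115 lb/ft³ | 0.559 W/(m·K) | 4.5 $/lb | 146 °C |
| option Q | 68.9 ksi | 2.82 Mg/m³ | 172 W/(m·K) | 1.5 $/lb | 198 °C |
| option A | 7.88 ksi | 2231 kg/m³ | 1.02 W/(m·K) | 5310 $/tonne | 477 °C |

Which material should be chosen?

option S

Screen on constraints: k ≥ 0.426 W/(m·K); cost ≤ 280 $/kg; max service T ≥ 220 °C. Survivors: option S, option A.
After converting to SI:
  option S: σ_y = 542.0 MPa, ρ = 3150 kg/m³
  option A: σ_y = 54.33 MPa, ρ = 2231 kg/m³
  option S: M = 21.1×10⁻³
  option A: M = 6.43×10⁻³
Option S has the largest M.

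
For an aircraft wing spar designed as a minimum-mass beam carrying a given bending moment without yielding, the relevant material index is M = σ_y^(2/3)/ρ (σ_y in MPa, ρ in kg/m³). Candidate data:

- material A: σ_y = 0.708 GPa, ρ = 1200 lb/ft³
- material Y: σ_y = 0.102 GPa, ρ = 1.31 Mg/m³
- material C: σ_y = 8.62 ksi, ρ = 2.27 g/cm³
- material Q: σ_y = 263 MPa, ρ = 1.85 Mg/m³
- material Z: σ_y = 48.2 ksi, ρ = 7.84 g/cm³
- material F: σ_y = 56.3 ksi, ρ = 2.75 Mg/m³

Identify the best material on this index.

material Q

Convert each candidate to consistent units, then evaluate M:
  material A: σ_y = 708.0 MPa, ρ = 19220 kg/m³
  material Y: σ_y = 102.0 MPa, ρ = 1310 kg/m³
  material C: σ_y = 59.43 MPa, ρ = 2270 kg/m³
  material Q: σ_y = 263.0 MPa, ρ = 1850 kg/m³
  material Z: σ_y = 332.3 MPa, ρ = 7840 kg/m³
  material F: σ_y = 388.2 MPa, ρ = 2750 kg/m³
  material Q: M = 22.2×10⁻³
  material F: M = 19.4×10⁻³
  material Y: M = 16.7×10⁻³
  material C: M = 6.71×10⁻³
  material Z: M = 6.12×10⁻³
  material A: M = 4.13×10⁻³
Material Q ranks first.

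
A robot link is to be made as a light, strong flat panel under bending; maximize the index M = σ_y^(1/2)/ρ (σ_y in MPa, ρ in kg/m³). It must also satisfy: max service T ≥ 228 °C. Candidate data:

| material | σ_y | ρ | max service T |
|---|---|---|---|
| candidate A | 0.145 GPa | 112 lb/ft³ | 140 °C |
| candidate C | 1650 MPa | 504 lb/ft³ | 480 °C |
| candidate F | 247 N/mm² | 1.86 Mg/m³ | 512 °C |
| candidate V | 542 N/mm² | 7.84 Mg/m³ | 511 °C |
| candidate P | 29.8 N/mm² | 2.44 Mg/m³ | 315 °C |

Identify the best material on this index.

candidate F

Screen on constraints: max service T ≥ 228 °C. Survivors: candidate C, candidate F, candidate V, candidate P.
Normalizing units and computing the index:
  candidate C: σ_y = 1650 MPa, ρ = 8073 kg/m³
  candidate F: σ_y = 247.0 MPa, ρ = 1860 kg/m³
  candidate V: σ_y = 542.0 MPa, ρ = 7840 kg/m³
  candidate P: σ_y = 29.80 MPa, ρ = 2440 kg/m³
  candidate F: M = 8.45×10⁻³
  candidate C: M = 5.03×10⁻³
  candidate V: M = 2.97×10⁻³
  candidate P: M = 2.24×10⁻³
Candidate F has the largest M.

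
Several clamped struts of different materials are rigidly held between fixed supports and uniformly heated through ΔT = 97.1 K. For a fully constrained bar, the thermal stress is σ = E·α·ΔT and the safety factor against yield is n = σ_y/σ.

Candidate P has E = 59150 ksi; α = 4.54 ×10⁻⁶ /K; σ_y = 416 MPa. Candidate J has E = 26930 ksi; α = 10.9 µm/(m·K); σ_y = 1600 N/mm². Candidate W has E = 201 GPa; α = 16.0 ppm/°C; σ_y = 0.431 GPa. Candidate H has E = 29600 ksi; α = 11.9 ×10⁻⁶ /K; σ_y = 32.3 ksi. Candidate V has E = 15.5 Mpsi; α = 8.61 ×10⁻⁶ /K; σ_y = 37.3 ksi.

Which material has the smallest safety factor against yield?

candidate H

With everything in SI (GPa, ×10⁻⁶/K, MPa):
  candidate P: E = 407.8, α = 4.54, σ_y = 416.0 → σ = 180 MPa, n = 2.31
  candidate J: E = 185.7, α = 10.9, σ_y = 1600 → σ = 197 MPa, n = 8.14
  candidate W: E = 201.0, α = 16.0, σ_y = 431.0 → σ = 312 MPa, n = 1.38
  candidate H: E = 204.1, α = 11.9, σ_y = 222.7 → σ = 236 MPa, n = 0.944
  candidate V: E = 106.9, α = 8.61, σ_y = 257.2 → σ = 89.3 MPa, n = 2.88
Smallest n: candidate H with n = 0.944.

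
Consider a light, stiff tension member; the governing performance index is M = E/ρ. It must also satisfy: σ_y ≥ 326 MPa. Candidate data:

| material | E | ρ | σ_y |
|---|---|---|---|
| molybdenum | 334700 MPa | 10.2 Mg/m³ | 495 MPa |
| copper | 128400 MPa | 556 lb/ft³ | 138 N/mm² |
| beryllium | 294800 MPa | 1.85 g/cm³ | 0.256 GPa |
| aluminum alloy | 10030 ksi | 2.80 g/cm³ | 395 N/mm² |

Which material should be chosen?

Screen on constraints: σ_y ≥ 326 MPa. Survivors: molybdenum, aluminum alloy.
In SI units:
  molybdenum: E = 334.7 GPa, ρ = 10200 kg/m³
  aluminum alloy: E = 69.15 GPa, ρ = 2800 kg/m³
  molybdenum: M = 32.8 MN·m/kg
  aluminum alloy: M = 24.7 MN·m/kg
Highest index: molybdenum.

molybdenum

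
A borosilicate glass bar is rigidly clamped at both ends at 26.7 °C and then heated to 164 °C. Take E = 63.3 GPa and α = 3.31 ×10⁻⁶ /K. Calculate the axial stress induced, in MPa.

ΔT = 137.3 K. Constrained thermal stress σ = E·α·ΔT = 63.30×10³ MPa × 3.31×10⁻⁶ × 137.3 = 28.8 MPa (compressive).

28.8 MPa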